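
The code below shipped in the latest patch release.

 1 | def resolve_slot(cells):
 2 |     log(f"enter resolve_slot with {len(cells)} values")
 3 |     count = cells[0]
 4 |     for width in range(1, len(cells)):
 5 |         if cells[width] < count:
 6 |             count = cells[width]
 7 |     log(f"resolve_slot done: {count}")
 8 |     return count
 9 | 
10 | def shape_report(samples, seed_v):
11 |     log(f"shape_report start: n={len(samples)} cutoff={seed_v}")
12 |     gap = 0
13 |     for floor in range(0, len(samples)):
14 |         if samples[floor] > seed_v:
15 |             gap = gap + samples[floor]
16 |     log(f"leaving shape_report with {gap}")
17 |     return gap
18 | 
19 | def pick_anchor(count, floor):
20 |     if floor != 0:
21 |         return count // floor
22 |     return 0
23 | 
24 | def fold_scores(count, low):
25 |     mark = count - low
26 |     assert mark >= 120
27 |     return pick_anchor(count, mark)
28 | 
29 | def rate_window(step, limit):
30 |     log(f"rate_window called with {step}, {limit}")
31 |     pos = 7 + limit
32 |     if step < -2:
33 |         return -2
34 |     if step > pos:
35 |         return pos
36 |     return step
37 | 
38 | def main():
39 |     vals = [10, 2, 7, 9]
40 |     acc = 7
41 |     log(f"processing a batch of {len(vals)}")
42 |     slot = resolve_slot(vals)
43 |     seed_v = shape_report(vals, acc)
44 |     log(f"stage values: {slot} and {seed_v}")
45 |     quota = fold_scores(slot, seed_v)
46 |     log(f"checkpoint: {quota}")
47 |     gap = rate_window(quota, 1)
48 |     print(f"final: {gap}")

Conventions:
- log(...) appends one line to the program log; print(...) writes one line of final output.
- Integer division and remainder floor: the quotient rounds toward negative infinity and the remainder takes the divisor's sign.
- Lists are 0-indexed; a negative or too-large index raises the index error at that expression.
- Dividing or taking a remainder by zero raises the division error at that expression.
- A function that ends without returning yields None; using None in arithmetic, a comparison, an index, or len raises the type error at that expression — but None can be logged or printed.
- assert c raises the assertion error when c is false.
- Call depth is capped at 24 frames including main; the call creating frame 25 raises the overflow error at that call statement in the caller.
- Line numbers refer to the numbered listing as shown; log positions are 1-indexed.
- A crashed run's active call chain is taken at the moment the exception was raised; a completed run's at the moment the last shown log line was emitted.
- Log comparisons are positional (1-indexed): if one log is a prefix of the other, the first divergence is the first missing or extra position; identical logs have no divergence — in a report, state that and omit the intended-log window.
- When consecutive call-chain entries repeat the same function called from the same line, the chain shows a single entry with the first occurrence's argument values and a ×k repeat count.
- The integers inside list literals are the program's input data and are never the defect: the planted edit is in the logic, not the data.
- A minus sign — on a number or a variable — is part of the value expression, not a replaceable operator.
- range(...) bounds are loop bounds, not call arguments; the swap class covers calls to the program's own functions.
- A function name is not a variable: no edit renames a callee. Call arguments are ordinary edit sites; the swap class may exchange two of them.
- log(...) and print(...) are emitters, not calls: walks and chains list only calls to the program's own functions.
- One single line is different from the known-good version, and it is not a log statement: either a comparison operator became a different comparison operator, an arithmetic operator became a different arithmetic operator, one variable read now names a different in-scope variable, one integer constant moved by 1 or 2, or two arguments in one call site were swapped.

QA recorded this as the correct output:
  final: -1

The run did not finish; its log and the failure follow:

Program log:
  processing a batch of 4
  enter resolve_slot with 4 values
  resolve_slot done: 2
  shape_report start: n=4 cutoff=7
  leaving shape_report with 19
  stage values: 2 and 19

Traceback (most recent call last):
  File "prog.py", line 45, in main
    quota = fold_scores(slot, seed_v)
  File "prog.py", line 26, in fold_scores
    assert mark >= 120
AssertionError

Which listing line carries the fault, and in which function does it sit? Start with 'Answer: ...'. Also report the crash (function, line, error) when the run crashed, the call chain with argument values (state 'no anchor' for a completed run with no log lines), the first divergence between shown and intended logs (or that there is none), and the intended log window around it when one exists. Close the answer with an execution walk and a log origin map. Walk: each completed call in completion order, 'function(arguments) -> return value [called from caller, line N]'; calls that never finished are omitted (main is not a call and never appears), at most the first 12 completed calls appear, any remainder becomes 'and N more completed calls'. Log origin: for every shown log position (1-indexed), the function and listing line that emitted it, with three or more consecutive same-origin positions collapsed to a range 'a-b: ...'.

Answer: the defect is in fold_scores at line 26.
Key fact: After 6 matching log lines the faulty run goes silent, while the working version continues with 'checkpoint: -1'.
Crash: fold_scores, line 26, AssertionError.
Call chain: main -> fold_scores(2, 19) (called at line 45).
First divergence: position 7 — the faulty run's log ends after 6 lines; the working version continues with 'checkpoint: -1'.
Intended log window:
  5: leaving shape_report with 19
  6: stage values: 2 and 19
  7: checkpoint: -1
  8: rate_window called with -1, 1
Execution walk:
  resolve_slot([10, 2, 7, 9]) -> 2  [called from main, line 42]
  shape_report([10, 2, 7, 9], 7) -> 19  [called from main, line 43]
Origin of each log line:
  1: emitted by main (line 41)
  2: emitted by resolve_slot (line 2)
  3: emitted by resolve_slot (line 7)
  4: emitted by shape_report (line 11)
  5: emitted by shape_report (line 16)
  6: emitted by main (line 44)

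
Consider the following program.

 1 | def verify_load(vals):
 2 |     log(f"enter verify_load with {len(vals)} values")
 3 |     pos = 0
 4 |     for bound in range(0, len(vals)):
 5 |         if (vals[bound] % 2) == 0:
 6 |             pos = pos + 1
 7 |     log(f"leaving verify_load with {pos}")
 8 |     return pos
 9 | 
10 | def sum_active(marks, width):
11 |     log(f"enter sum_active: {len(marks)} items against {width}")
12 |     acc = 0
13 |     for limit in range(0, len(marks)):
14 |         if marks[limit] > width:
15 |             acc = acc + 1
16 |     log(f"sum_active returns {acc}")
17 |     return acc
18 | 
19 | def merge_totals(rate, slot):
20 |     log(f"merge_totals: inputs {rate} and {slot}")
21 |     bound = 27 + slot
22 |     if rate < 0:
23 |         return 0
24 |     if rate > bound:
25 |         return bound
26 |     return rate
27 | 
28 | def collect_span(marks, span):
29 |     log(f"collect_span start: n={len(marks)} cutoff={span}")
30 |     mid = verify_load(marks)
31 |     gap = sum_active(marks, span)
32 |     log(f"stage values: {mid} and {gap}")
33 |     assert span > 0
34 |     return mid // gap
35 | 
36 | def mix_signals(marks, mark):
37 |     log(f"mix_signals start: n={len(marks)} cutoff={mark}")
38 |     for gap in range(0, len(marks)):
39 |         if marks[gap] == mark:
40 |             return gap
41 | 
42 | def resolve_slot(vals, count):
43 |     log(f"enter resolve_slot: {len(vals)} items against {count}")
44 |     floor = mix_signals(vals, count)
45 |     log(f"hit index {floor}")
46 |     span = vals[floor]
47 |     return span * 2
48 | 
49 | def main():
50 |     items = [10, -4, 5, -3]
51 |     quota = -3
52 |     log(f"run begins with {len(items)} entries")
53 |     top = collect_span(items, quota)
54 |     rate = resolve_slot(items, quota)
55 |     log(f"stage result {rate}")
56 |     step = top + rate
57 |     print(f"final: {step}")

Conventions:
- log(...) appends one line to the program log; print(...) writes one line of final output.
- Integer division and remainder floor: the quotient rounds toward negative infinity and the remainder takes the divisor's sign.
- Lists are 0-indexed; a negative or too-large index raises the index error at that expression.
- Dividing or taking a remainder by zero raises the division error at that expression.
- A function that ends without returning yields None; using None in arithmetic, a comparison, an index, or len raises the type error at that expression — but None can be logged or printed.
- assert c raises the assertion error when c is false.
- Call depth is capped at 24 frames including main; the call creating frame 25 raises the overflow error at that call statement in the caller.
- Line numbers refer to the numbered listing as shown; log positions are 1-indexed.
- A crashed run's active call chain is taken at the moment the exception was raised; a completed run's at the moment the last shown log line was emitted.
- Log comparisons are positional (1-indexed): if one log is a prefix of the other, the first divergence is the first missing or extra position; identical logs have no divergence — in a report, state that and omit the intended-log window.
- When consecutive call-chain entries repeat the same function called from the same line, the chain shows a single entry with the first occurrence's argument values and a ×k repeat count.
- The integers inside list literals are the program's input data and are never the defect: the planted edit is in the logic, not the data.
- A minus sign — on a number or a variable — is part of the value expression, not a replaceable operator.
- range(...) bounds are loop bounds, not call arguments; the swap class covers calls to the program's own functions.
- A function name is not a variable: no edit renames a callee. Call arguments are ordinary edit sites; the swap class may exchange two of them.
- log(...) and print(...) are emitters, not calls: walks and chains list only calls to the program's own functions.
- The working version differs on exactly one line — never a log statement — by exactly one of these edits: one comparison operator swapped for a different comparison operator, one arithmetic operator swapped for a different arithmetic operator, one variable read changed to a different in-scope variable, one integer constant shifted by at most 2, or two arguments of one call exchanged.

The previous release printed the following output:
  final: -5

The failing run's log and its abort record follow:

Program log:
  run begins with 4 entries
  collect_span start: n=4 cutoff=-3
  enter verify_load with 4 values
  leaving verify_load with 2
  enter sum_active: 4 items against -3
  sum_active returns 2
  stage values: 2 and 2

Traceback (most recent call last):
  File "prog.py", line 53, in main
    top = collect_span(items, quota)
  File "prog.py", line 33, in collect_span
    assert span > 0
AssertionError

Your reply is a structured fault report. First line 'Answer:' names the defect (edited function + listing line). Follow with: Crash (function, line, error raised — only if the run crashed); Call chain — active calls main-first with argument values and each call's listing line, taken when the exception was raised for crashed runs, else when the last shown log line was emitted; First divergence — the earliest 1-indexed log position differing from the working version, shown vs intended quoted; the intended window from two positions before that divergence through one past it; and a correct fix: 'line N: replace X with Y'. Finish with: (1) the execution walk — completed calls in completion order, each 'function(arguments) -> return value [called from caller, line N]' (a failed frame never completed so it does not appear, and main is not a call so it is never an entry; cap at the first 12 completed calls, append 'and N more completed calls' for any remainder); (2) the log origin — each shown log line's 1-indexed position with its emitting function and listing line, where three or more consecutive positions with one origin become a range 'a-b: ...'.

Answer: the defect is in collect_span at line 33.
Key observation: The faulty run's log stops after 7 lines; the working version's next line would be 'enter resolve_slot: 4 items against -3'.
Crash: collect_span, line 33, AssertionError.
Call chain: main -> collect_span([10, -4, 5, -3], -3) (called at line 53).
First divergence: position 8 — after 7 matching lines the faulty run goes silent; intended next line 'enter resolve_slot: 4 items against -3'.
Intended log window:
  6: sum_active returns 2
  7: stage values: 2 and 2
  8: enter resolve_slot: 4 items against -3
  9: mix_signals start: n=4 cutoff=-3
Execution walk:
  verify_load([10, -4, 5, -3]) -> 2  [called from collect_span, line 30]
  sum_active([10, -4, 5, -3], -3) -> 2  [called from collect_span, line 31]
Log line origins:
  1: logged in main at line 52
  2: logged in collect_span at line 29
  3: logged in verify_load at line 2
  4: logged in verify_load at line 7
  5: logged in sum_active at line 11
  6: logged in sum_active at line 16
  7: logged in collect_span at line 32
A correct fix: line 33: replace `span` with `gap`.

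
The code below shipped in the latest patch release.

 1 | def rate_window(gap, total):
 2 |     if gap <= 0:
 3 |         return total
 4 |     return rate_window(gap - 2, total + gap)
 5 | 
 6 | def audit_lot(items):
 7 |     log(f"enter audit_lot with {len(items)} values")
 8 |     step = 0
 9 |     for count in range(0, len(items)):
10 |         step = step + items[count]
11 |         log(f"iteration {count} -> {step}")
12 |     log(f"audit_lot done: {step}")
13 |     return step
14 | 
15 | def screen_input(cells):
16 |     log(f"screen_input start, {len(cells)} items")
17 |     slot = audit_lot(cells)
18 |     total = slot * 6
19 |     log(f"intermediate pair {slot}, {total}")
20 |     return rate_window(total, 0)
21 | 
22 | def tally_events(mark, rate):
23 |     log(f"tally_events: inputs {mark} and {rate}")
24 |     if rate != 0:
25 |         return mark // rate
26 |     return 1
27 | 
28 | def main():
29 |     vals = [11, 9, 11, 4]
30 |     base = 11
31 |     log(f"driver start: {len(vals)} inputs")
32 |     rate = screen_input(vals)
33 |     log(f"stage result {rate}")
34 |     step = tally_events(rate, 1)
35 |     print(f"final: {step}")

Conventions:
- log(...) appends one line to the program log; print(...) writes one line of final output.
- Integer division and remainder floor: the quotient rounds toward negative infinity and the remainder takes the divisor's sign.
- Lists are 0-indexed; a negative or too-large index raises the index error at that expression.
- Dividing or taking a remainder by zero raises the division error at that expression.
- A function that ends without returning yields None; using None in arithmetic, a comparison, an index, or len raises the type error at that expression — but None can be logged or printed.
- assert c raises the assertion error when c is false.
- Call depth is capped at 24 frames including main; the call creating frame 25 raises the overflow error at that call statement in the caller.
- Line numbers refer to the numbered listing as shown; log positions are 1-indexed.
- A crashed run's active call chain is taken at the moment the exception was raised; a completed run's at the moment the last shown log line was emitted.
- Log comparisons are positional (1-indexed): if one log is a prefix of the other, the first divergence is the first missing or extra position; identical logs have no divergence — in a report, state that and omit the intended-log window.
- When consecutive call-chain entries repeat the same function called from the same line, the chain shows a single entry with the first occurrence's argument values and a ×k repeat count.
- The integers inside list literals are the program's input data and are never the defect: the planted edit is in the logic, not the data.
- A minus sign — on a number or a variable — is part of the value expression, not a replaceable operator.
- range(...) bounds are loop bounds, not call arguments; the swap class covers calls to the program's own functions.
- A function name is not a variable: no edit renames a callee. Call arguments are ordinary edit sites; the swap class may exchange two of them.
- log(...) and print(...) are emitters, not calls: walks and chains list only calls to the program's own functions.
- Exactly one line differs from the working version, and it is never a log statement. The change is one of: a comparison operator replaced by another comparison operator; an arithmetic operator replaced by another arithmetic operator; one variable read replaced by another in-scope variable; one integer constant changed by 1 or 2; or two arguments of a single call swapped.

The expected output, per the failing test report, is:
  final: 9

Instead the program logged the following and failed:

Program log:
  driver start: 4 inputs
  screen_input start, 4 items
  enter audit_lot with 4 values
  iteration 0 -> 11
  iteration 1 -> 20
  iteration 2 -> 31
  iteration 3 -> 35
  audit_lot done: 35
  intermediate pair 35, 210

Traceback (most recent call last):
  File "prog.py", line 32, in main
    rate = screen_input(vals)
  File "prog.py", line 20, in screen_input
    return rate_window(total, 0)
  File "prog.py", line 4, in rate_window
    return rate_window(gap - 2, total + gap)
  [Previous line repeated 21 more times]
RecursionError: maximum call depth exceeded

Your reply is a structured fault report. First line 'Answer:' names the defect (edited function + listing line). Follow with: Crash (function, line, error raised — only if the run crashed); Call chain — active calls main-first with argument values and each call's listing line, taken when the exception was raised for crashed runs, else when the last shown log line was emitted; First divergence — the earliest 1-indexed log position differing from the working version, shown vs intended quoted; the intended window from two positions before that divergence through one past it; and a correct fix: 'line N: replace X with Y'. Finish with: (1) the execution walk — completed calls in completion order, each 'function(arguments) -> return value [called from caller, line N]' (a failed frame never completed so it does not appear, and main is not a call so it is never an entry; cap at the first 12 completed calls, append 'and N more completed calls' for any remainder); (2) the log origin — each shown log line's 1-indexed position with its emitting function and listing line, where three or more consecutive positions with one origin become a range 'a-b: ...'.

Answer: the defect is in screen_input at line 18.
Key observation: Position 9 is the first bad log line: 'intermediate pair 35, 210' should read 'intermediate pair 35, 5'.
Crash: rate_window, line 4, RecursionError.
Call chain: main -> screen_input([11, 9, 11, 4]) (called at line 32) -> rate_window(210, 0) (called at line 20) -> rate_window(208, 210) (called at line 4) ×21.
First divergence: position 9 — shown 'intermediate pair 35, 210', intended 'intermediate pair 35, 5'.
Intended log window:
  7: iteration 3 -> 35
  8: audit_lot done: 35
  9: intermediate pair 35, 5
  10: stage result 9
Execution walk:
  audit_lot([11, 9, 11, 4]) -> 35  [called from screen_input, line 17]
Log line origins:
  1 — main, line 31
  2 — screen_input, line 16
  3 — audit_lot, line 7
  4-7 — audit_lot, line 11
  8 — audit_lot, line 12
  9 — screen_input, line 19
A correct fix: line 18: replace `*` with `%`.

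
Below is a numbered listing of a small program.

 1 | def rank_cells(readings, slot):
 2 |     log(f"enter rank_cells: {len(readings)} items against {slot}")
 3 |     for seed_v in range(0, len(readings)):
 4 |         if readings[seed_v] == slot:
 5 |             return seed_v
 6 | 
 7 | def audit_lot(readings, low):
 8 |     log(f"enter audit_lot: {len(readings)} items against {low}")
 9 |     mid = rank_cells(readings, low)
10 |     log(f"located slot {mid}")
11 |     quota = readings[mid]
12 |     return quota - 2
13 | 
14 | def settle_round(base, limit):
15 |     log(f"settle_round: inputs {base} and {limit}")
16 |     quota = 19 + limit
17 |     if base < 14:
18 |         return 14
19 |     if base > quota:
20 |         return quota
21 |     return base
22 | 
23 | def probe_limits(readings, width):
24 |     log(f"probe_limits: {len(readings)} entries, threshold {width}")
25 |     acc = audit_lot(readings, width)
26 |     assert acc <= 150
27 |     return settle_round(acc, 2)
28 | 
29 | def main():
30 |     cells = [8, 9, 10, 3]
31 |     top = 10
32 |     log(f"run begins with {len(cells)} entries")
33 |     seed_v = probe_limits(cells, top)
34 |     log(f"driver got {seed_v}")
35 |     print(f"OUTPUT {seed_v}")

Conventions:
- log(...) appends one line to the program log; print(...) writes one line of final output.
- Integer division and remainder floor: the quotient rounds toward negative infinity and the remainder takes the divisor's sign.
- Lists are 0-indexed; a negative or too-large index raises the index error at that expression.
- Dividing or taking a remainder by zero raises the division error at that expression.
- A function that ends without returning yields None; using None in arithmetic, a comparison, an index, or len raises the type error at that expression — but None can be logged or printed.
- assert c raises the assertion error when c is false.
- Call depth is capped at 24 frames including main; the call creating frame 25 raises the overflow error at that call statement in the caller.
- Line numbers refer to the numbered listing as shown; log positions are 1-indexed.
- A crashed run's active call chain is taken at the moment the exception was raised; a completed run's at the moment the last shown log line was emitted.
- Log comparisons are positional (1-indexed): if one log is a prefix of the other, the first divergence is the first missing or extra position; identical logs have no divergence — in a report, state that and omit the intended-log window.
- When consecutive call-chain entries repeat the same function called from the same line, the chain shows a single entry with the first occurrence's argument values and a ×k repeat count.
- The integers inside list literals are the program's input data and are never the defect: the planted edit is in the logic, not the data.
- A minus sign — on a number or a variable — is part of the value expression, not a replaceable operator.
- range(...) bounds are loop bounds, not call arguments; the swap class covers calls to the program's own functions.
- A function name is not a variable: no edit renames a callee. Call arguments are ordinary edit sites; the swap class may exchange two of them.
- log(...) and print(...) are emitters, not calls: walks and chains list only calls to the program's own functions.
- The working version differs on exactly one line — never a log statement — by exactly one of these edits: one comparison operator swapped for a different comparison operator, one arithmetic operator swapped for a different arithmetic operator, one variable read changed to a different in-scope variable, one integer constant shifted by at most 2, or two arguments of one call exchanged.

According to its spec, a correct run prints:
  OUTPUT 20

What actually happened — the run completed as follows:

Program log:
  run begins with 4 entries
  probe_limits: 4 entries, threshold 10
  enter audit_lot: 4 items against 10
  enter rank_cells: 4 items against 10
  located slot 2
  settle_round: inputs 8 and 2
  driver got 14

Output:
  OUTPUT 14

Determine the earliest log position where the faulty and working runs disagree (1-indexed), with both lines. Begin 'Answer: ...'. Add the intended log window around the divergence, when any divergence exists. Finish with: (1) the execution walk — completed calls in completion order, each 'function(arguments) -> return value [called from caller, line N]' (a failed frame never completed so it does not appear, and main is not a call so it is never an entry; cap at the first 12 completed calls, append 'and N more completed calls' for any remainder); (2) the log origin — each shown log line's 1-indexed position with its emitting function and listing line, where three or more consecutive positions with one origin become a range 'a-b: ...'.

Answer: position 6 — the shown line 'settle_round: inputs 8 and 2' should read 'settle_round: inputs 20 and 2'.
Intended log window:
  4: enter rank_cells: 4 items against 10
  5: located slot 2
  6: settle_round: inputs 20 and 2
  7: driver got 20
Execution walk:
  rank_cells([8, 9, 10, 3], 10) -> 2  [called from audit_lot, line 9]
  audit_lot([8, 9, 10, 3], 10) -> 8  [called from probe_limits, line 25]
  settle_round(8, 2) -> 14  [called from probe_limits, line 27]
  probe_limits([8, 9, 10, 3], 10) -> 14  [called from main, line 33]
Origin of each log line:
  1: from main, line 32
  2: from probe_limits, line 24
  3: from audit_lot, line 8
  4: from rank_cells, line 2
  5: from audit_lot, line 10
  6: from settle_round, line 15
  7: from main, line 34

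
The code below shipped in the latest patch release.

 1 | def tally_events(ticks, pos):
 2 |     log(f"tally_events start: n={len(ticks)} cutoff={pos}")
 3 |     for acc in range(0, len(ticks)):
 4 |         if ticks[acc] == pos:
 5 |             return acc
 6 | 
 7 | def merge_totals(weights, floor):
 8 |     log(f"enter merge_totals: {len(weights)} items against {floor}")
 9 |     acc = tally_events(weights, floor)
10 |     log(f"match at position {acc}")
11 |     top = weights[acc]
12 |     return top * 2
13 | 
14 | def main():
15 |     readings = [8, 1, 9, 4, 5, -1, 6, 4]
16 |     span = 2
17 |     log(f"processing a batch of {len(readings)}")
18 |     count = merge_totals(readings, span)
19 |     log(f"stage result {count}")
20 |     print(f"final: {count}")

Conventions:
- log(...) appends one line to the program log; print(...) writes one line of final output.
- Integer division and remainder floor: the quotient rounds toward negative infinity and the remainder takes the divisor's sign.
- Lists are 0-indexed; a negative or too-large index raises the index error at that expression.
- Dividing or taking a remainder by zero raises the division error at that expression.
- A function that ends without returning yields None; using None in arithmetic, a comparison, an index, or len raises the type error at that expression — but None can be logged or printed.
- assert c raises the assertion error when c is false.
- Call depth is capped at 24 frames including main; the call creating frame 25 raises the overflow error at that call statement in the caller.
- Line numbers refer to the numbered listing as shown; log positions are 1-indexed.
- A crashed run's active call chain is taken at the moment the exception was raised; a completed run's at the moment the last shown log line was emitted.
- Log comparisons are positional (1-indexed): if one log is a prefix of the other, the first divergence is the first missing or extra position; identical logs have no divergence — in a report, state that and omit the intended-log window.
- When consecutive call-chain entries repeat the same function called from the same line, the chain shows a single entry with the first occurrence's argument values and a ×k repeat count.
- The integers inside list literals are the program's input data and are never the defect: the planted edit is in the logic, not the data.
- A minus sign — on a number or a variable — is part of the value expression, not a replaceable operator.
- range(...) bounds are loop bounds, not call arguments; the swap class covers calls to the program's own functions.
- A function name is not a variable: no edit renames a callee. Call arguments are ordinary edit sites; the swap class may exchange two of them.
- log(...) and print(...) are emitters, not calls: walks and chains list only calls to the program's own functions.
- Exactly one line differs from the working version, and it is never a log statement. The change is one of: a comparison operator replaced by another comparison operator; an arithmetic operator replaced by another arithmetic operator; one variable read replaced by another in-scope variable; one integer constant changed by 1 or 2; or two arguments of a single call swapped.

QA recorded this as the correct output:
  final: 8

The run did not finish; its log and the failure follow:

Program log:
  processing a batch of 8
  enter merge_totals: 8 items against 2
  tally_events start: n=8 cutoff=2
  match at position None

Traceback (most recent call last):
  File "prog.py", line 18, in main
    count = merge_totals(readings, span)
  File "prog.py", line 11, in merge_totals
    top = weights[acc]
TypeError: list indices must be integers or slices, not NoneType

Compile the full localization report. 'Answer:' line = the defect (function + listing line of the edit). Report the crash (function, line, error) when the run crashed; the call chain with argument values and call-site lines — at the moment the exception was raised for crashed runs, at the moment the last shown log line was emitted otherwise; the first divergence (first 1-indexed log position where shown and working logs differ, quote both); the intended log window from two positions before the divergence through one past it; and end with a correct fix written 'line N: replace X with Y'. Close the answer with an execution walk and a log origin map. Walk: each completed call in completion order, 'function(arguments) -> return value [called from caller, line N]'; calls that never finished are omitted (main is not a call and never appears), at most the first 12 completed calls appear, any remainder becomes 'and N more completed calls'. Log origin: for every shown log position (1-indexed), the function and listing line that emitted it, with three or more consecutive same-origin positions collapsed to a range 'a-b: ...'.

Answer: the defect is in main at line 16.
Key fact: The log first diverges at position 2: the faulty run prints 'enter merge_totals: 8 items against 2' where the working version prints 'enter merge_totals: 8 items against 4'.
Crash: merge_totals, line 11, TypeError.
Call chain: main -> merge_totals([8, 1, 9, 4, 5, -1, 6, 4], 2) (called at line 18).
First divergence: position 2 — shown 'enter merge_totals: 8 items against 2', intended 'enter merge_totals: 8 items against 4'.
Intended log window:
  1: processing a batch of 8
  2: enter merge_totals: 8 items against 4
  3: tally_events start: n=8 cutoff=4
Execution walk:
  tally_events([8, 1, 9, 4, 5, -1, 6, 4], 2) -> None  [called from merge_totals, line 9]
Log origins:
  1: emitted by main (line 17)
  2: emitted by merge_totals (line 8)
  3: emitted by tally_events (line 2)
  4: emitted by merge_totals (line 10)
A correct fix: line 16: replace `2` with `4`.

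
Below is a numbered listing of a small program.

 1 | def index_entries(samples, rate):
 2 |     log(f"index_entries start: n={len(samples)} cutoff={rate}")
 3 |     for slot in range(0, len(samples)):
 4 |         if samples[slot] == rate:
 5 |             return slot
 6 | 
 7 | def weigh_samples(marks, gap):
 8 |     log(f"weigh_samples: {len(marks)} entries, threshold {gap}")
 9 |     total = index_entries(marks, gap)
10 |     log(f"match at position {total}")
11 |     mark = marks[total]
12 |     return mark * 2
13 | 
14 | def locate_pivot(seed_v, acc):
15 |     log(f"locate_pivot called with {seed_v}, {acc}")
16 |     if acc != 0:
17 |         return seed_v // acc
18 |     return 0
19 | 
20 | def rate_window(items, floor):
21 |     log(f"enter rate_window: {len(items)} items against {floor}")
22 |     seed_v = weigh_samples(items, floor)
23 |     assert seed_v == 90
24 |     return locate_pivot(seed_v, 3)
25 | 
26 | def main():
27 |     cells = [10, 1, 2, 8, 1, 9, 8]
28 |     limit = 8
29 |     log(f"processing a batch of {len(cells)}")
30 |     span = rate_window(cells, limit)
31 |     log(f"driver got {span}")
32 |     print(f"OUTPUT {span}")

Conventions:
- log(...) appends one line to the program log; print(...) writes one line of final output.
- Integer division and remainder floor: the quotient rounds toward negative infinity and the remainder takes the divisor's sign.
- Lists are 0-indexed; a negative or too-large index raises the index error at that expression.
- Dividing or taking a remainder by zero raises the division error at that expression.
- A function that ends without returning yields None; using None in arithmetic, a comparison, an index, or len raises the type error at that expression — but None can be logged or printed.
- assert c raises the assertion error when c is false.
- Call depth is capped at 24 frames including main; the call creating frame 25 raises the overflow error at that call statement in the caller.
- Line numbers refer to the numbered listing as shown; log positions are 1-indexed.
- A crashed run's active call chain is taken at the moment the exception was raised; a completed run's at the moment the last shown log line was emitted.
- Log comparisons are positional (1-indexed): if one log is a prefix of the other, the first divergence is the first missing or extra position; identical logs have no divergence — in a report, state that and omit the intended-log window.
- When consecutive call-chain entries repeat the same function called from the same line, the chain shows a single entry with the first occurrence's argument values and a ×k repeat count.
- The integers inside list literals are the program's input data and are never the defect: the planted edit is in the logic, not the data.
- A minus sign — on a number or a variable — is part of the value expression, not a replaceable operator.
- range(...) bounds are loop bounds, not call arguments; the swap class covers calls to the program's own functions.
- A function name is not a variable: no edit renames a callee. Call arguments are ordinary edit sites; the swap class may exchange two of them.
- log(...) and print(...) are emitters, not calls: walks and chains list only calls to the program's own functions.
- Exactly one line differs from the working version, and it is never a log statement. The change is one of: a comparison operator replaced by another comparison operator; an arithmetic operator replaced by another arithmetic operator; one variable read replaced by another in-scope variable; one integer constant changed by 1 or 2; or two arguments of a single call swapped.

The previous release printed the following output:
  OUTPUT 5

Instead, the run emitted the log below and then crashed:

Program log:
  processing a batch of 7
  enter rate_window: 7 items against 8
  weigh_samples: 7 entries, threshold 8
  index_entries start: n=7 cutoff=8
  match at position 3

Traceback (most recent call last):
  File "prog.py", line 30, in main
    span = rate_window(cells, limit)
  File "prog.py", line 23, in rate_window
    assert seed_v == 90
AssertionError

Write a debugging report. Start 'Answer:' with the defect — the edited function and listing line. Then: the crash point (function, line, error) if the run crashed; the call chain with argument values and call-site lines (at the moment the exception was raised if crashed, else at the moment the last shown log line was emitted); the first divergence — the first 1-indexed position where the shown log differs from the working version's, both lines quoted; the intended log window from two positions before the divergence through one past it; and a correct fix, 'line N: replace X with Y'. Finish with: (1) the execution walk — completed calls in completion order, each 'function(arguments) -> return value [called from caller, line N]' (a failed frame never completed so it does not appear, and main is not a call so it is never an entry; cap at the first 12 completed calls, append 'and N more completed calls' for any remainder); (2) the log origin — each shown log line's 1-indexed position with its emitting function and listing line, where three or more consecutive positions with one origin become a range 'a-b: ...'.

Answer: the defect is in rate_window at line 23.
Key fact: Only 5 log lines were emitted before the run died; the intended continuation was 'locate_pivot called with 16, 3'.
Crash: rate_window, line 23, AssertionError.
Call chain: main -> rate_window([10, 1, 2, 8, 1, 9, 8], 8) (called at line 30).
First divergence: position 6 — the faulty run's log ends after 5 lines; the working version continues with 'locate_pivot called with 16, 3'.
Intended log window:
  4: index_entries start: n=7 cutoff=8
  5: match at position 3
  6: locate_pivot called with 16, 3
  7: driver got 5
Execution walk:
  index_entries([10, 1, 2, 8, 1, 9, 8], 8) -> 3  [called from weigh_samples, line 9]
  weigh_samples([10, 1, 2, 8, 1, 9, 8], 8) -> 16  [called from rate_window, line 22]
Log origin:
  1: from main, line 29
  2: from rate_window, line 21
  3: from weigh_samples, line 8
  4: from index_entries, line 2
  5: from weigh_samples, line 10
A correct fix: line 23: replace `==` with `<=`.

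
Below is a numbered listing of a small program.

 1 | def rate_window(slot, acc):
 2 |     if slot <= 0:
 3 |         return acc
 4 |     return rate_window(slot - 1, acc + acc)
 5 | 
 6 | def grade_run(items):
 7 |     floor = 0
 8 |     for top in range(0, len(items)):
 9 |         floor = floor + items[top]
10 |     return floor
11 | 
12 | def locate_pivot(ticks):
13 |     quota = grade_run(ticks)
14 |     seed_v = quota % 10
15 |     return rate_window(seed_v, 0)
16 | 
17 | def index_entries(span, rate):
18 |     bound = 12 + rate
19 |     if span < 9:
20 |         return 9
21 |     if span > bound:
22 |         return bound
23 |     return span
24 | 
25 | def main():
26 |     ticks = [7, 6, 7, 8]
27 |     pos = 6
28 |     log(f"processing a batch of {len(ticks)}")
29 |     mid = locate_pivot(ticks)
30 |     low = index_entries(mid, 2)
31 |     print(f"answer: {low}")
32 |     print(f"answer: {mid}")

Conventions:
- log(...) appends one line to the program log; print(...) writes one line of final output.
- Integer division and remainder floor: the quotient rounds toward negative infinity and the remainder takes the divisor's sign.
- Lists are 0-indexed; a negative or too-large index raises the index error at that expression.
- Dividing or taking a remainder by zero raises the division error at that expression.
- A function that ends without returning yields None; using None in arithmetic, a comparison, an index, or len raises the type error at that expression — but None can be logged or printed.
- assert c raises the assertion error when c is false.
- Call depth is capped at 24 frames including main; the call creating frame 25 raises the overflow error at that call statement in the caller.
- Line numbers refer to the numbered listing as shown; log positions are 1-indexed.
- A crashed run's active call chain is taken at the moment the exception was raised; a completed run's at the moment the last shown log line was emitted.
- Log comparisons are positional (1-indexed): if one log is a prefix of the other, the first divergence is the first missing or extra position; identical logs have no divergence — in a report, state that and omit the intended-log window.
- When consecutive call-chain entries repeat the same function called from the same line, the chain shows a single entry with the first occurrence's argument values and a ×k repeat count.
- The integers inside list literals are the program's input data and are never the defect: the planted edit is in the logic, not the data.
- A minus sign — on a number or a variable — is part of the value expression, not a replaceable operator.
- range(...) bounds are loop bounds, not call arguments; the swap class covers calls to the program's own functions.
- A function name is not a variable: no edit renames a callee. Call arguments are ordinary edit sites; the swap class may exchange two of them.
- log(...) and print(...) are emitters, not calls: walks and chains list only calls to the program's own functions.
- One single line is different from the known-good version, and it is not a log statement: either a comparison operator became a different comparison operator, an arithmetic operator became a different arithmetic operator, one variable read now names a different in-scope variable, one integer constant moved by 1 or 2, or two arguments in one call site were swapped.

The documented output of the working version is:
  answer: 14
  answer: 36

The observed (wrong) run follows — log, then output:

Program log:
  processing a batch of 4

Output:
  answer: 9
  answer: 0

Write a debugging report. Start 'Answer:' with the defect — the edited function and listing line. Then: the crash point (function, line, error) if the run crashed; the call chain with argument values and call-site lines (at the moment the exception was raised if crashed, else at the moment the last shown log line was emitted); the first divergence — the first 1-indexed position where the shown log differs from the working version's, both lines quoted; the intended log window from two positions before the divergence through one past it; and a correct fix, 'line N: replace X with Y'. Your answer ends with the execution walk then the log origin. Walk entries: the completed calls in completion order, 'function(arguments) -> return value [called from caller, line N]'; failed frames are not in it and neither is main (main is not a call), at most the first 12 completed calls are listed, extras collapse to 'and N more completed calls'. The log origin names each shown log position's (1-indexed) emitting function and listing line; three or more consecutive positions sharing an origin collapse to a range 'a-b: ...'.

Answer: the defect is in rate_window at line 4.
Core observation: The two runs log identically and part ways only at the printed values.
Call chain: main.
First divergence: none; the two logs match at every position.
Execution walk:
  grade_run([7, 6, 7, 8]) -> 28  [called from locate_pivot, line 13]
  rate_window(0, 0) -> 0  [called from rate_window, line 4]
  rate_window(1, 0) -> 0  [called from rate_window, line 4]
  rate_window(2, 0) -> 0  [called from rate_window, line 4]
  rate_window(3, 0) -> 0  [called from rate_window, line 4]
  rate_window(4, 0) -> 0  [called from rate_window, line 4]
  rate_window(5, 0) -> 0  [called from rate_window, line 4]
  rate_window(6, 0) -> 0  [called from rate_window, line 4]
  rate_window(7, 0) -> 0  [called from rate_window, line 4]
  rate_window(8, 0) -> 0  [called from locate_pivot, line 15]
  locate_pivot([7, 6, 7, 8]) -> 0  [called from main, line 29]
  index_entries(0, 2) -> 9  [called from main, line 30]
Log line origins:
  1 — main, line 28
A correct fix: line 4: replace `acc + acc` with `acc + slot`.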